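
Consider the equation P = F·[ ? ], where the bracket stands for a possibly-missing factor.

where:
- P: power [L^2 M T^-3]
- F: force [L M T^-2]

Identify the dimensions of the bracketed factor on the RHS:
[L T^-1] — velocity (e.g. v)

P has dimensions [L^2 M T^-3]; F has dimensions [L M T^-2].
The bracketed factor must supply [L^2 M T^-3] / [L M T^-2] = [L T^-1].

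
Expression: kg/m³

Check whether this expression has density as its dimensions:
Yes

The expression kg/m³ has dimensions [L^-3 M], which is exactly density [L^-3 M].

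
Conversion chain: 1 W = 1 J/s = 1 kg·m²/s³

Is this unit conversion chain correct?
The chain is correct (no errors).

Correct: Watt is Joule per second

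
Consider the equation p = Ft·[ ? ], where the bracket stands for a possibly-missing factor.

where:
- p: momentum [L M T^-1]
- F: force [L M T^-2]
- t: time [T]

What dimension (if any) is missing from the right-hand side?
Nothing is missing — the bracketed factor must be dimensionless.

p has dimensions [L M T^-1] and Ft already has dimensions [L M T^-1], so p = Ft is dimensionally complete.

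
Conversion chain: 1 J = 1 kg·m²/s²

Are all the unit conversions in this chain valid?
The chain is correct (no errors).

Correct: Joule is defined as kg·m²/s²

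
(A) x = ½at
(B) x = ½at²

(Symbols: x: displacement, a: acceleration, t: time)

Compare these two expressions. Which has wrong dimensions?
(A)

(A) x = ½at: LHS [L], RHS [L T^-1] ✗
(B) x = ½at²: LHS [L], RHS [L] ✓

Expression (A) x = ½at is dimensionally incorrect.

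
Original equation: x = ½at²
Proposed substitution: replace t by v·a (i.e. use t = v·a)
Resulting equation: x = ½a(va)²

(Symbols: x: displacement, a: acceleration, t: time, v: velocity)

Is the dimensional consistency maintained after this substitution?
No

[t] = [T] and [v·a] = [L^2 T^-3]. These differ, so the substitution replaces a quantity by one of different dimensions and the result x = ½a(va)² has LHS [L] vs RHS [L^5 T^-8] — inconsistent.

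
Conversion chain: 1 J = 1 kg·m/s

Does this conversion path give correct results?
The chain is incorrect (it contains an error).

Incorrect: Joule is kg·m²/s², not kg·m/s (that is momentum)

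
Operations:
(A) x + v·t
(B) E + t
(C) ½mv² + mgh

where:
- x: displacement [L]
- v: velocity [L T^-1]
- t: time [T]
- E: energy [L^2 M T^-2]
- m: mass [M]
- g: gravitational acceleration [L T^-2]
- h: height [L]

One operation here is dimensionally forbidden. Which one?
(B) E + t

(A) x + v·t: x [L] and v·t [L] — same dimensions ✓
(B) E + t: E [L^2 M T^-2] and t [T] — different dimensions cannot be added/subtracted ✗
(C) ½mv² + mgh: ½mv² [L^2 M T^-2] and mgh [L^2 M T^-2] — same dimensions ✓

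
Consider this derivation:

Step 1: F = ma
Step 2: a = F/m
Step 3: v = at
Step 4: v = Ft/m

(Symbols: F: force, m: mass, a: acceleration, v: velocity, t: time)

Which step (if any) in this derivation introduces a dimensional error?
No step introduces an error — all steps are dimensionally consistent.

Step 1: F = ma → LHS [L M T^-2], RHS [L M T^-2] ✓
Step 2: a = F/m → LHS [L T^-2], RHS [L T^-2] ✓
Step 3: v = at → LHS [L T^-1], RHS [L T^-1] ✓
Step 4: v = Ft/m → LHS [L T^-1], RHS [L T^-1] ✓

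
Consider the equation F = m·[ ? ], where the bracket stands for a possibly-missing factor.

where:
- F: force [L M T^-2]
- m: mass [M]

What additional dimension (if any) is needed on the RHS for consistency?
[L T^-2] — acceleration (e.g. a)

F has dimensions [L M T^-2]; m has dimensions [M].
The bracketed factor must supply [L M T^-2] / [M] = [L T^-2].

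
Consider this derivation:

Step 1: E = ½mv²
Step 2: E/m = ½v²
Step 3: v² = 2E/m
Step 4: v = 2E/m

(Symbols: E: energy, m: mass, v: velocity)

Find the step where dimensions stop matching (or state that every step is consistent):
Step 4

Step 1: E = ½mv² → LHS [L^2 M T^-2], RHS [L^2 M T^-2] ✓
Step 2: E/m = ½v² → LHS [L^2 T^-2], RHS [L^2 T^-2] ✓
Step 3: v² = 2E/m → LHS [L^2 T^-2], RHS [L^2 T^-2] ✓
Step 4: v = 2E/m → LHS [L T^-1], RHS [L^2 T^-2] ✗

The first dimensional inconsistency appears in step 4: v = 2E/m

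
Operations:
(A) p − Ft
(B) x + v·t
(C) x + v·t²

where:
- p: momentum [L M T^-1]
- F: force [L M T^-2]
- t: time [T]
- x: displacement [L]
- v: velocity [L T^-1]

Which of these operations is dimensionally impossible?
(C) x + v·t²

(A) p − Ft: p [L M T^-1] and Ft [L M T^-1] — same dimensions ✓
(B) x + v·t: x [L] and v·t [L] — same dimensions ✓
(C) x + v·t²: x [L] and v·t² [L T] — different dimensions cannot be added/subtracted ✗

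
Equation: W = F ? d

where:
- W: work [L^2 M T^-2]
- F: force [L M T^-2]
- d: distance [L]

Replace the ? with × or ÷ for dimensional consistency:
multiplication (×): W = F × d

W [L^2 M T^-2]; F [L M T^-2]; d [L].
F × d → [L^2 M T^-2] ✓
F ÷ d → [M T^-2] ✗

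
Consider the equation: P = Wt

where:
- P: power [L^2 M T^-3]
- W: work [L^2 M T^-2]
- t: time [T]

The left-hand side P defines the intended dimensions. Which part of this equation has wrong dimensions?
The right-hand side term Wt

P has dimensions [L^2 M T^-3], but Wt has dimensions [L^2 M T^-1], so the term Wt is dimensionally wrong for P.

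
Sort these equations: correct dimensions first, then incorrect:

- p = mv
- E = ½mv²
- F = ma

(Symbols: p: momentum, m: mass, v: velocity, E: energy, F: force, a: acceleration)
Dimensionally correct: p = mv, E = ½mv², F = ma
Dimensionally incorrect: none
Ordered (correct first, then incorrect): p = mv, E = ½mv², F = ma

- p = mv: LHS [L M T^-1], RHS [L M T^-1] → correct ✓
- E = ½mv²: LHS [L^2 M T^-2], RHS [L^2 M T^-2] → correct ✓
- F = ma: LHS [L M T^-2], RHS [L M T^-2] → correct ✓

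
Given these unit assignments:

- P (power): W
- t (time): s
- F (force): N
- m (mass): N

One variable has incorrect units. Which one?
m

The variable m (mass) should have units kg, not N.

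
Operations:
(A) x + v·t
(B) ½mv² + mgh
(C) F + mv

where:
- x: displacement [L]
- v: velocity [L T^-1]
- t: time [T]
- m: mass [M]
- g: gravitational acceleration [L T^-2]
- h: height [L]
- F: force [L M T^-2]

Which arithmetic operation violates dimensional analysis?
(C) F + mv

(A) x + v·t: x [L] and v·t [L] — same dimensions ✓
(B) ½mv² + mgh: ½mv² [L^2 M T^-2] and mgh [L^2 M T^-2] — same dimensions ✓
(C) F + mv: F [L M T^-2] and mv [L M T^-1] — different dimensions cannot be added/subtracted ✗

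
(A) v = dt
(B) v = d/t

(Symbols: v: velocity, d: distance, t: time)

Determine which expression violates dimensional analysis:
(A)

(A) v = dt: LHS [L T^-1], RHS [L T] ✗
(B) v = d/t: LHS [L T^-1], RHS [L T^-1] ✓

Expression (A) v = dt is dimensionally incorrect.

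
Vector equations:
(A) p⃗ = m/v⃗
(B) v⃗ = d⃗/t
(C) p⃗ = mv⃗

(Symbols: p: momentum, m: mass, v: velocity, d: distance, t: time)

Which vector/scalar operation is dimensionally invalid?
(A) p⃗ = m/v⃗

(A) p⃗ = m/v⃗: LHS [L M T^-1], RHS [L^-1 M T] ✗ — momentum is mass times velocity; should be mv⃗ (and division by a vector is undefined)
(B) v⃗ = d⃗/t: LHS [L T^-1], RHS [L T^-1] ✓ — displacement (vector) divided by time (scalar)
(C) p⃗ = mv⃗: LHS [L M T^-1], RHS [L M T^-1] ✓ — mass (scalar) times velocity (vector)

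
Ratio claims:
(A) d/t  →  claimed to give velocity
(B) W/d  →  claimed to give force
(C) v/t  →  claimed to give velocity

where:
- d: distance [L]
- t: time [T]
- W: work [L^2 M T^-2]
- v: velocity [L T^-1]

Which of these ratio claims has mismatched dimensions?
(C) v/t does not give velocity

(A) d/t: [L T^-1] = velocity [L T^-1] ✓
(B) W/d: [L M T^-2] = force [L M T^-2] ✓
(C) v/t: [L T^-2] ≠ velocity [L T^-1] ✗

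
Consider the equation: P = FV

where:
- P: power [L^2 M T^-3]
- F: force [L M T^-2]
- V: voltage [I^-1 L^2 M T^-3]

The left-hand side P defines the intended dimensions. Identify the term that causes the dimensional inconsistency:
The right-hand side term FV

P has dimensions [L^2 M T^-3], but FV has dimensions [I^-1 L^3 M^2 T^-5], so the term FV is dimensionally wrong for P.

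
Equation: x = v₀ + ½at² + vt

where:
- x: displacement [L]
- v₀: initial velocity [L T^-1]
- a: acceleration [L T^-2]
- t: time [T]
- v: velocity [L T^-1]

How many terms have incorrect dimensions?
1

LHS x: [L]
- v₀: [L T^-1] ✗
- ½at²: [L] ✓
- vt: [L] ✓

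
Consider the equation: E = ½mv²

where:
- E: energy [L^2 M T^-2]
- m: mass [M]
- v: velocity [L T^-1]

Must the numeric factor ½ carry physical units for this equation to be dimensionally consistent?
No

E has dimensions [L^2 M T^-2] and mv² already has dimensions [L^2 M T^-2], so the equation balances without ½ contributing any dimensions. ½ is a pure (dimensionless) number; changing or removing it would not affect dimensional consistency.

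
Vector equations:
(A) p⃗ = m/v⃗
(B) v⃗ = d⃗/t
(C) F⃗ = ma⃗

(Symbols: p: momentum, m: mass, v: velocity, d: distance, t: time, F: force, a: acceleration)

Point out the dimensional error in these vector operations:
(A) p⃗ = m/v⃗

(A) p⃗ = m/v⃗: LHS [L M T^-1], RHS [L^-1 M T] ✗ — momentum is mass times velocity; should be mv⃗ (and division by a vector is undefined)
(B) v⃗ = d⃗/t: LHS [L T^-1], RHS [L T^-1] ✓ — displacement (vector) divided by time (scalar)
(C) F⃗ = ma⃗: LHS [L M T^-2], RHS [L M T^-2] ✓ — Force and acceleration are vectors, mass is a scalar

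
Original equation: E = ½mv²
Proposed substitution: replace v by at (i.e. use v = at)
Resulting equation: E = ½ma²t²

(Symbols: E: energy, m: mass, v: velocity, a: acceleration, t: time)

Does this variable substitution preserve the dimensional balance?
Yes

[v] = [L T^-1] and [at] = [L T^-1]. These match, so the substitution replaces a quantity by one of the same dimensions and the result E = ½ma²t² has LHS [L^2 M T^-2] vs RHS [L^2 M T^-2] — still consistent.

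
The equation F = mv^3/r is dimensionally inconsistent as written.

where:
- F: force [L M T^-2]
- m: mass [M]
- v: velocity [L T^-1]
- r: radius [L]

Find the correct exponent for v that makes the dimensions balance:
The exponent of v should be 2: F = mv^2/r

The LHS F has dimensions [L M T^-2]; v has dimensions [L T^-1].
As written, the RHS mv^3/r (exponent 3 on v) has dimensions [L^2 M T^-3], which does not match.
With exponent 2, the RHS mv^2/r has dimensions [L M T^-2], matching the LHS.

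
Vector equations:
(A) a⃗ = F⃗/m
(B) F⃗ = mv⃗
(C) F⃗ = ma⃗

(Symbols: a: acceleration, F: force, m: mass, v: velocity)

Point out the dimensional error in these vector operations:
(B) F⃗ = mv⃗

(A) a⃗ = F⃗/m: LHS [L T^-2], RHS [L T^-2] ✓ — force (vector) divided by mass (scalar)
(B) F⃗ = mv⃗: LHS [L M T^-2], RHS [L M T^-1] ✗ — mass times velocity is momentum, not force; should be ma⃗
(C) F⃗ = ma⃗: LHS [L M T^-2], RHS [L M T^-2] ✓ — Force and acceleration are vectors, mass is a scalar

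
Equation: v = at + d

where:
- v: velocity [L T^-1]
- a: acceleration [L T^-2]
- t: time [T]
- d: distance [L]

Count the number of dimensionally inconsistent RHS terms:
1

LHS v: [L T^-1]
- at: [L T^-1] ✓
- d: [L] ✗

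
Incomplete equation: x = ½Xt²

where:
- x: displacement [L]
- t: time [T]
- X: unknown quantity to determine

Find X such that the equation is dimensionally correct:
X = a (acceleration), dimensions [L T^-2]

x has dimensions [L]; the rest of the RHS (½ t²) has dimensions [T^2].
So X must have dimensions [L T^-2] — X = a (acceleration).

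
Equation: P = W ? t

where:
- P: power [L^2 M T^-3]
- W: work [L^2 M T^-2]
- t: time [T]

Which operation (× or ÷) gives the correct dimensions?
division (÷): P = W ÷ t

P [L^2 M T^-3]; W [L^2 M T^-2]; t [T].
W × t → [L^2 M T^-1] ✗
W ÷ t → [L^2 M T^-3] ✓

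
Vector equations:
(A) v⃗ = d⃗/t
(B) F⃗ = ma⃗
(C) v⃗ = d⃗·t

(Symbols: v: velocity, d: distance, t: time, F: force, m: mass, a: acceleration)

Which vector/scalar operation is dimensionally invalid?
(C) v⃗ = d⃗·t

(A) v⃗ = d⃗/t: LHS [L T^-1], RHS [L T^-1] ✓ — displacement (vector) divided by time (scalar)
(B) F⃗ = ma⃗: LHS [L M T^-2], RHS [L M T^-2] ✓ — Force and acceleration are vectors, mass is a scalar
(C) v⃗ = d⃗·t: LHS [L T^-1], RHS [L T] ✗ — velocity is displacement per time; should be d⃗/t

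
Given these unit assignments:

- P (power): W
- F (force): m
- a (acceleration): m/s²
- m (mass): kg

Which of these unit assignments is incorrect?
F

The variable F (force) should have units N, not m.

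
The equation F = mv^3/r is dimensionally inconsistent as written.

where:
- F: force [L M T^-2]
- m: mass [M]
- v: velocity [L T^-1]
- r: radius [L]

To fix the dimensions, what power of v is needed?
The exponent of v should be 2: F = mv^2/r

The LHS F has dimensions [L M T^-2]; v has dimensions [L T^-1].
As written, the RHS mv^3/r (exponent 3 on v) has dimensions [L^2 M T^-3], which does not match.
With exponent 2, the RHS mv^2/r has dimensions [L M T^-2], matching the LHS.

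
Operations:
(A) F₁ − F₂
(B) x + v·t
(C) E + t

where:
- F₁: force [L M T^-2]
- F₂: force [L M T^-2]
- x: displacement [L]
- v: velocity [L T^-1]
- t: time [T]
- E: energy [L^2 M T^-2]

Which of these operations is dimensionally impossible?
(C) E + t

(A) F₁ − F₂: F₁ [L M T^-2] and F₂ [L M T^-2] — same dimensions ✓
(B) x + v·t: x [L] and v·t [L] — same dimensions ✓
(C) E + t: E [L^2 M T^-2] and t [T] — different dimensions cannot be added/subtracted ✗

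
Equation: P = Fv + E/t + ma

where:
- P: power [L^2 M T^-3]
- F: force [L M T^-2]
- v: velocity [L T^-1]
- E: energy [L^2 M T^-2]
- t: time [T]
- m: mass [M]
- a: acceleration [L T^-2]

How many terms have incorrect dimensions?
1

LHS P: [L^2 M T^-3]
- Fv: [L^2 M T^-3] ✓
- E/t: [L^2 M T^-3] ✓
- ma: [L M T^-2] ✗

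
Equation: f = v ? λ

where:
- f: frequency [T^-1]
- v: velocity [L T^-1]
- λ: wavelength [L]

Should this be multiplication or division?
division (÷): f = v ÷ λ

f [T^-1]; v [L T^-1]; λ [L].
v × λ → [L^2 T^-1] ✗
v ÷ λ → [T^-1] ✓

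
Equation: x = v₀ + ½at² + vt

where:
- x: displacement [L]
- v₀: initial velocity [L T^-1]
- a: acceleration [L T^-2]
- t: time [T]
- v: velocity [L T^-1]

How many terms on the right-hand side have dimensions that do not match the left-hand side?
1

LHS x: [L]
- v₀: [L T^-1] ✗
- ½at²: [L] ✓
- vt: [L] ✓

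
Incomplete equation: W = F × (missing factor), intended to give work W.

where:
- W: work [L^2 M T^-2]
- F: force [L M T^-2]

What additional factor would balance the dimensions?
d (distance), dimensions [L]

W has dimensions [L^2 M T^-2] and F has dimensions [L M T^-2].
The missing factor must have dimensions [L^2 M T^-2] / [L M T^-2] = [L], i.e. distance (d).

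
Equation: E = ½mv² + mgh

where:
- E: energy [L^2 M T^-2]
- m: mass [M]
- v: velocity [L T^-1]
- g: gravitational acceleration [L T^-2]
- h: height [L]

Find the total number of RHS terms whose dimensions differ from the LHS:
0

LHS E: [L^2 M T^-2]
- ½mv²: [L^2 M T^-2] ✓
- mgh: [L^2 M T^-2] ✓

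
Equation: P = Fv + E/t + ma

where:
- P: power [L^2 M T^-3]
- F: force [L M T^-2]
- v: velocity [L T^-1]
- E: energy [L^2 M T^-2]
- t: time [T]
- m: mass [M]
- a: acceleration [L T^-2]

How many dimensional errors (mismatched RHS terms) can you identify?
1

LHS P: [L^2 M T^-3]
- Fv: [L^2 M T^-3] ✓
- E/t: [L^2 M T^-3] ✓
- ma: [L M T^-2] ✗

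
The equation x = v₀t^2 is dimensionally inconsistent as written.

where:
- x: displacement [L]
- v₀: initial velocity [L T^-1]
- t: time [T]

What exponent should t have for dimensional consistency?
The exponent of t should be 1: x = v₀t

The LHS x has dimensions [L]; t has dimensions [T].
As written, the RHS v₀t^2 (exponent 2 on t) has dimensions [L T], which does not match.
With exponent 1, the RHS v₀t has dimensions [L], matching the LHS.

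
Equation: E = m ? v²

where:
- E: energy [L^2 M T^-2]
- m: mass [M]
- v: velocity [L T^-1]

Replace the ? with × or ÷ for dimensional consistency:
multiplication (×): E = m × v²

E [L^2 M T^-2]; m [M]; v² [L^2 T^-2].
m × v² → [L^2 M T^-2] ✓
m ÷ v² → [L^-2 M T^2] ✗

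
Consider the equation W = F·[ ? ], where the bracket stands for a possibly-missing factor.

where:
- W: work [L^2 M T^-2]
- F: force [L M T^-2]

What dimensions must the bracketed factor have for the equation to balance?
[L] — length (e.g. a distance d)

W has dimensions [L^2 M T^-2]; F has dimensions [L M T^-2].
The bracketed factor must supply [L^2 M T^-2] / [L M T^-2] = [L].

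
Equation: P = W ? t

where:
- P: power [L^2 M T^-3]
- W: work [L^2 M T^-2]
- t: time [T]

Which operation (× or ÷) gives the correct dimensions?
division (÷): P = W ÷ t

P [L^2 M T^-3]; W [L^2 M T^-2]; t [T].
W × t → [L^2 M T^-1] ✗
W ÷ t → [L^2 M T^-3] ✓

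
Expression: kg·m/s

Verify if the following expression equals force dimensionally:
No

The expression kg·m/s has dimensions [L M T^-1], but force has dimensions [L M T^-2].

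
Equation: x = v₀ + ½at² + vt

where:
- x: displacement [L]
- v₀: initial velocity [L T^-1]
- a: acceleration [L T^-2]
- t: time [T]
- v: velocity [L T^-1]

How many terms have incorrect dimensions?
1

LHS x: [L]
- v₀: [L T^-1] ✗
- ½at²: [L] ✓
- vt: [L] ✓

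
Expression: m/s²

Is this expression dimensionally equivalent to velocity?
No

The expression m/s² has dimensions [L T^-2], but velocity has dimensions [L T^-1].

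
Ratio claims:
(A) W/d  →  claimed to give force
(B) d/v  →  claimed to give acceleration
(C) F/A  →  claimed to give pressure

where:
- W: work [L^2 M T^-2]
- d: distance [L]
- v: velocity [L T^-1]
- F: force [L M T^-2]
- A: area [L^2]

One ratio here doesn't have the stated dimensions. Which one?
(B) d/v does not give acceleration

(A) W/d: [L M T^-2] = force [L M T^-2] ✓
(B) d/v: [T] ≠ acceleration [L T^-2] ✗
(C) F/A: [L^-1 M T^-2] = pressure [L^-1 M T^-2] ✓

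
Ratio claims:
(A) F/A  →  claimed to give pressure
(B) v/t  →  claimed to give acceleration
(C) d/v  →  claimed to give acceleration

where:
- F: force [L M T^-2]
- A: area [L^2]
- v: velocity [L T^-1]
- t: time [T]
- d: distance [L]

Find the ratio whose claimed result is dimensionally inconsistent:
(C) d/v does not give acceleration

(A) F/A: [L^-1 M T^-2] = pressure [L^-1 M T^-2] ✓
(B) v/t: [L T^-2] = acceleration [L T^-2] ✓
(C) d/v: [T] ≠ acceleration [L T^-2] ✗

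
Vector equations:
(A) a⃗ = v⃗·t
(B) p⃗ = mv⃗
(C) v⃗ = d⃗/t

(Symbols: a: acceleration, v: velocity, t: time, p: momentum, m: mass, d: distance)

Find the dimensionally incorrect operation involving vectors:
(A) a⃗ = v⃗·t

(A) a⃗ = v⃗·t: LHS [L T^-2], RHS [L] ✗ — acceleration is velocity per time; should be v⃗/t
(B) p⃗ = mv⃗: LHS [L M T^-1], RHS [L M T^-1] ✓ — mass (scalar) times velocity (vector)
(C) v⃗ = d⃗/t: LHS [L T^-1], RHS [L T^-1] ✓ — displacement (vector) divided by time (scalar)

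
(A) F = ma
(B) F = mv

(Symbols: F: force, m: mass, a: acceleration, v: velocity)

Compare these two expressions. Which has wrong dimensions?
(B)

(A) F = ma: LHS [L M T^-2], RHS [L M T^-2] ✓
(B) F = mv: LHS [L M T^-2], RHS [L M T^-1] ✗

Expression (B) F = mv is dimensionally incorrect.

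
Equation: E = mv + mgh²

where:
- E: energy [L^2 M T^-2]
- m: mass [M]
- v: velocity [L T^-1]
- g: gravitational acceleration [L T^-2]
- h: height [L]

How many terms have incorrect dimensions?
2

LHS E: [L^2 M T^-2]
- mv: [L M T^-1] ✗
- mgh²: [L^3 M T^-2] ✗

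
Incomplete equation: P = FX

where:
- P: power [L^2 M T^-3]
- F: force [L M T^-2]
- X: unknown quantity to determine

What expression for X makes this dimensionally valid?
X = v (velocity), dimensions [L T^-1]

P has dimensions [L^2 M T^-3]; the rest of the RHS (F) has dimensions [L M T^-2].
So X must have dimensions [L T^-1] — X = v (velocity).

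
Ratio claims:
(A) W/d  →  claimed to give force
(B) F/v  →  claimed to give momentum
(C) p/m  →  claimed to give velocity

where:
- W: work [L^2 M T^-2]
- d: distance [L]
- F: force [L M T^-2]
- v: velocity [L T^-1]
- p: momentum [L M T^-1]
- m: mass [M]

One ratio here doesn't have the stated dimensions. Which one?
(B) F/v does not give momentum

(A) W/d: [L M T^-2] = force [L M T^-2] ✓
(B) F/v: [M T^-1] ≠ momentum [L M T^-1] ✗
(C) p/m: [L T^-1] = velocity [L T^-1] ✓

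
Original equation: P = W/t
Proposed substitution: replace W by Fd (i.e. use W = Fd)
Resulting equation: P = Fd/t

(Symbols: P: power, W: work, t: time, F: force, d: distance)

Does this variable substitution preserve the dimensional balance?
Yes

[W] = [L^2 M T^-2] and [Fd] = [L^2 M T^-2]. These match, so the substitution replaces a quantity by one of the same dimensions and the result P = Fd/t has LHS [L^2 M T^-3] vs RHS [L^2 M T^-3] — still consistent.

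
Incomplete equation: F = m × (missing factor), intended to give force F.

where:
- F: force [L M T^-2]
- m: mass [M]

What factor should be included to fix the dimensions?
a (acceleration), dimensions [L T^-2]

F has dimensions [L M T^-2] and m has dimensions [M].
The missing factor must have dimensions [L M T^-2] / [M] = [L T^-2], i.e. acceleration (a).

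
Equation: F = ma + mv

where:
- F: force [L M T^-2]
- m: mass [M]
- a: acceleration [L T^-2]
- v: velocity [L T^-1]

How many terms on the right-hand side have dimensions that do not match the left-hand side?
1

LHS F: [L M T^-2]
- ma: [L M T^-2] ✓
- mv: [L M T^-1] ✗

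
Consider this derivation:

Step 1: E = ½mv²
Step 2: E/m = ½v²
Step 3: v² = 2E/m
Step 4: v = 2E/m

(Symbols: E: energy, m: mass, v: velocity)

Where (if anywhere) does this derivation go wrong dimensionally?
Step 4

Step 1: E = ½mv² → LHS [L^2 M T^-2], RHS [L^2 M T^-2] ✓
Step 2: E/m = ½v² → LHS [L^2 T^-2], RHS [L^2 T^-2] ✓
Step 3: v² = 2E/m → LHS [L^2 T^-2], RHS [L^2 T^-2] ✓
Step 4: v = 2E/m → LHS [L T^-1], RHS [L^2 T^-2] ✗

The first dimensional inconsistency appears in step 4: v = 2E/m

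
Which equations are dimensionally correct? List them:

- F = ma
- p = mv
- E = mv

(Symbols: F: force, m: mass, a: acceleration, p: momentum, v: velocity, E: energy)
Dimensionally correct: F = ma, p = mv
Dimensionally incorrect: E = mv
Ordered (correct first, then incorrect): F = ma, p = mv, E = mv

- F = ma: LHS [L M T^-2], RHS [L M T^-2] → correct ✓
- p = mv: LHS [L M T^-1], RHS [L M T^-1] → correct ✓
- E = mv: LHS [L^2 M T^-2], RHS [L M T^-1] → incorrect ✗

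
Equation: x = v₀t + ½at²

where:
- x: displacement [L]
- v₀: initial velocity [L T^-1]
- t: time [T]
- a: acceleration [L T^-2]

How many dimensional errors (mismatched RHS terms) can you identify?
0

LHS x: [L]
- v₀t: [L] ✓
- ½at²: [L] ✓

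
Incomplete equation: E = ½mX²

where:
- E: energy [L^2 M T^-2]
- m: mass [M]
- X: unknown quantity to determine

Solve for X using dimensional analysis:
X = v (velocity), dimensions [L T^-1]

E has dimensions [L^2 M T^-2]; the rest of the RHS (½m) has dimensions [M].
So X² must have dimensions [L^2 T^-2], i.e. X has dimensions [L T^-1] — X = v (velocity).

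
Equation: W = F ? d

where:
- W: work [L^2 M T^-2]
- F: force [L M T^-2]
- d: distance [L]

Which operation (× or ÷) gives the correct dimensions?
multiplication (×): W = F × d

W [L^2 M T^-2]; F [L M T^-2]; d [L].
F × d → [L^2 M T^-2] ✓
F ÷ d → [M T^-2] ✗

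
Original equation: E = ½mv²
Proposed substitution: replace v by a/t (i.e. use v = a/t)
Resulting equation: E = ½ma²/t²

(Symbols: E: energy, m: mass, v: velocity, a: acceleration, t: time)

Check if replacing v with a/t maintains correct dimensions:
No

[v] = [L T^-1] and [a/t] = [L T^-3]. These differ, so the substitution replaces a quantity by one of different dimensions and the result E = ½ma²/t² has LHS [L^2 M T^-2] vs RHS [L^2 M T^-6] — inconsistent.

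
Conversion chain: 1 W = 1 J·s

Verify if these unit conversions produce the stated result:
The chain is incorrect (it contains an error).

Incorrect: Watt is J/s, not J·s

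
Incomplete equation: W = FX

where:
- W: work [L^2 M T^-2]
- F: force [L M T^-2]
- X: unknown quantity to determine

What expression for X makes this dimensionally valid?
X = d (distance), dimensions [L]

W has dimensions [L^2 M T^-2]; the rest of the RHS (F) has dimensions [L M T^-2].
So X must have dimensions [L] — X = d (distance).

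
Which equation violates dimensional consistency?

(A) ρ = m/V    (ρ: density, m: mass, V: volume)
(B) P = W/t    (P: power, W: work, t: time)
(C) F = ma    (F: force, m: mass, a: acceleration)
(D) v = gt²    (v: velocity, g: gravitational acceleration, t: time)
(D) v = gt²

The equation (D) v = gt² is dimensionally incorrect.

LHS (v): [L T^-1]
RHS (gt²): [L] ✗

The dimensions do not match. The other three equations balance.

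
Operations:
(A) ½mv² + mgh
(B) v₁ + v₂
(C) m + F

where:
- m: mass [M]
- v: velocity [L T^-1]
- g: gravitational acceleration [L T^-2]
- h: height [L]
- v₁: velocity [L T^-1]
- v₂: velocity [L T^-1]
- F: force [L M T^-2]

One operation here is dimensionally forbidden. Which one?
(C) m + F

(A) ½mv² + mgh: ½mv² [L^2 M T^-2] and mgh [L^2 M T^-2] — same dimensions ✓
(B) v₁ + v₂: v₁ [L T^-1] and v₂ [L T^-1] — same dimensions ✓
(C) m + F: m [M] and F [L M T^-2] — different dimensions cannot be added/subtracted ✗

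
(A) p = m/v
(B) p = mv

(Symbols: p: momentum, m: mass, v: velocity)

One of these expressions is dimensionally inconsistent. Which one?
(A)

(A) p = m/v: LHS [L M T^-1], RHS [L^-1 M T] ✗
(B) p = mv: LHS [L M T^-1], RHS [L M T^-1] ✓

Expression (A) p = m/v is dimensionally incorrect.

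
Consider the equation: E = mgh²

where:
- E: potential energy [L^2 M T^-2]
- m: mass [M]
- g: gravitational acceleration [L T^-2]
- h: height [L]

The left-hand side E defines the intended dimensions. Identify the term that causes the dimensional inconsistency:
The right-hand side term mgh²

E has dimensions [L^2 M T^-2], but mgh² has dimensions [L^3 M T^-2], so the term mgh² is dimensionally wrong for E.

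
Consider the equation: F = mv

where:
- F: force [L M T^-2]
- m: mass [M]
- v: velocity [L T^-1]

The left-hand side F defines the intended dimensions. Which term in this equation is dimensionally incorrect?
The right-hand side term mv

F has dimensions [L M T^-2], but mv has dimensions [L M T^-1], so the term mv is dimensionally wrong for F.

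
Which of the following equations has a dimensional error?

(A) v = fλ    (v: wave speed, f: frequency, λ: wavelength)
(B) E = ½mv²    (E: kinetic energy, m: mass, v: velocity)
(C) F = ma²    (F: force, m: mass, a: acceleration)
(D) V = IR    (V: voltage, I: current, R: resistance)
(C) F = ma²

The equation (C) F = ma² is dimensionally incorrect.

LHS (F): [L M T^-2]
RHS (ma²): [L^2 M T^-4] ✗

The dimensions do not match. The other three equations balance.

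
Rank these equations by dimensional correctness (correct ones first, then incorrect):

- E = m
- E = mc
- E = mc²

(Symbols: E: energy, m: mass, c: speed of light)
Dimensionally correct: E = mc²
Dimensionally incorrect: E = m, E = mc
Ordered (correct first, then incorrect): E = mc², E = m, E = mc

- E = m: LHS [L^2 M T^-2], RHS [M] → incorrect ✗
- E = mc: LHS [L^2 M T^-2], RHS [L M T^-1] → incorrect ✗
- E = mc²: LHS [L^2 M T^-2], RHS [L^2 M T^-2] → correct ✓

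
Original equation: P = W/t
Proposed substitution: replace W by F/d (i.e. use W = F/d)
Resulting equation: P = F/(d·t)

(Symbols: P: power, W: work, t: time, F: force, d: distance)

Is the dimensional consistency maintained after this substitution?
No

[W] = [L^2 M T^-2] and [F/d] = [M T^-2]. These differ, so the substitution replaces a quantity by one of different dimensions and the result P = F/(d·t) has LHS [L^2 M T^-3] vs RHS [M T^-3] — inconsistent.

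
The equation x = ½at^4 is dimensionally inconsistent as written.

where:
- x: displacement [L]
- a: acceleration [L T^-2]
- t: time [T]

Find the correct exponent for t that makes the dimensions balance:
The exponent of t should be 2: x = ½at^2

The LHS x has dimensions [L]; t has dimensions [T].
As written, the RHS ½at^4 (exponent 4 on t) has dimensions [L T^2], which does not match.
With exponent 2, the RHS ½at^2 has dimensions [L], matching the LHS.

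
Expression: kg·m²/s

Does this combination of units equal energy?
No

The expression kg·m²/s has dimensions [L^2 M T^-1], but energy has dimensions [L^2 M T^-2].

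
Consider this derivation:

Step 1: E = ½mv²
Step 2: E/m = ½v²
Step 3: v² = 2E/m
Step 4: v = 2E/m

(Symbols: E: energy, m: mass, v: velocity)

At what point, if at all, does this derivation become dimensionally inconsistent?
Step 4

Step 1: E = ½mv² → LHS [L^2 M T^-2], RHS [L^2 M T^-2] ✓
Step 2: E/m = ½v² → LHS [L^2 T^-2], RHS [L^2 T^-2] ✓
Step 3: v² = 2E/m → LHS [L^2 T^-2], RHS [L^2 T^-2] ✓
Step 4: v = 2E/m → LHS [L T^-1], RHS [L^2 T^-2] ✗

The first dimensional inconsistency appears in step 4: v = 2E/m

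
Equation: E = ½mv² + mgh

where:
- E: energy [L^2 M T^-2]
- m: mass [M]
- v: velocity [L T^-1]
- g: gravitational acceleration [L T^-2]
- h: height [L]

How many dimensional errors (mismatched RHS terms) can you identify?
0

LHS E: [L^2 M T^-2]
- ½mv²: [L^2 M T^-2] ✓
- mgh: [L^2 M T^-2] ✓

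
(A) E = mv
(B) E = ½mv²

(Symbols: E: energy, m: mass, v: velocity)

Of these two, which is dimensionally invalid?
(A)

(A) E = mv: LHS [L^2 M T^-2], RHS [L M T^-1] ✗
(B) E = ½mv²: LHS [L^2 M T^-2], RHS [L^2 M T^-2] ✓

Expression (A) E = mv is dimensionally incorrect.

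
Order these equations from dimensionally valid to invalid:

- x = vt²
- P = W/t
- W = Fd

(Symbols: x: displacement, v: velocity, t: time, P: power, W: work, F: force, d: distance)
Dimensionally correct: P = W/t, W = Fd
Dimensionally incorrect: x = vt²
Ordered (correct first, then incorrect): P = W/t, W = Fd, x = vt²

- x = vt²: LHS [L], RHS [L T] → incorrect ✗
- P = W/t: LHS [L^2 M T^-3], RHS [L^2 M T^-3] → correct ✓
- W = Fd: LHS [L^2 M T^-2], RHS [L^2 M T^-2] → correct ✓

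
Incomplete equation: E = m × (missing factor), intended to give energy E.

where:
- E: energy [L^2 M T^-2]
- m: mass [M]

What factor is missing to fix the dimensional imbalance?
v² (velocity squared), dimensions [L^2 T^-2]

E has dimensions [L^2 M T^-2] and m has dimensions [M].
The missing factor must have dimensions [L^2 M T^-2] / [M] = [L^2 T^-2], i.e. velocity squared (v²).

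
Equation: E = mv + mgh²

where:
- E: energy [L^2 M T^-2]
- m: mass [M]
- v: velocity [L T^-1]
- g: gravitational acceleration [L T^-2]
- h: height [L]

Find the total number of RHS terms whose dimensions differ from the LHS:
2

LHS E: [L^2 M T^-2]
- mv: [L M T^-1] ✗
- mgh²: [L^3 M T^-2] ✗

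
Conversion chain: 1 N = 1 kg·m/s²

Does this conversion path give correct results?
The chain is correct (no errors).

Correct: Newton is defined as kg·m/s²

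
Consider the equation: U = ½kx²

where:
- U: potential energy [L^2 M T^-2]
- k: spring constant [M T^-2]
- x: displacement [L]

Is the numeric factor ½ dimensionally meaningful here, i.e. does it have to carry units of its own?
No

U has dimensions [L^2 M T^-2] and kx² already has dimensions [L^2 M T^-2], so the equation balances without ½ contributing any dimensions. ½ is a pure (dimensionless) number; changing or removing it would not affect dimensional consistency.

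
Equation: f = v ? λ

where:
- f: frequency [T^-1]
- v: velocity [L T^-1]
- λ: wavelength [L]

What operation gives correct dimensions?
division (÷): f = v ÷ λ

f [T^-1]; v [L T^-1]; λ [L].
v × λ → [L^2 T^-1] ✗
v ÷ λ → [T^-1] ✓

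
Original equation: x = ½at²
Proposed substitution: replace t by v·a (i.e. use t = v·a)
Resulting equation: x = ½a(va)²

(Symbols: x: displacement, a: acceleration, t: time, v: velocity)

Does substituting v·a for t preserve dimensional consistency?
No

[t] = [T] and [v·a] = [L^2 T^-3]. These differ, so the substitution replaces a quantity by one of different dimensions and the result x = ½a(va)² has LHS [L] vs RHS [L^5 T^-8] — inconsistent.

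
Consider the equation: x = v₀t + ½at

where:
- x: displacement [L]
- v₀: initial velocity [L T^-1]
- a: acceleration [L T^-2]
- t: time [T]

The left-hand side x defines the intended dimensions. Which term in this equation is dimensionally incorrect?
The term ½at

Checking each RHS term against the LHS:
- v₀t: [L] — matches x [L] ✓
- ½at: [L T^-1] — does NOT match x [L] ✗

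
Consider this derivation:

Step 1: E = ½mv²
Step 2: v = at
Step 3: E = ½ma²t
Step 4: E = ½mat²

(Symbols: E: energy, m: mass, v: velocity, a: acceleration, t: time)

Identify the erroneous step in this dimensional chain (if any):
Step 3

Step 1: E = ½mv² → LHS [L^2 M T^-2], RHS [L^2 M T^-2] ✓
Step 2: v = at → LHS [L T^-1], RHS [L T^-1] ✓
Step 3: E = ½ma²t → LHS [L^2 M T^-2], RHS [L^2 M T^-3] ✗

The first dimensional inconsistency appears in step 3: E = ½ma²t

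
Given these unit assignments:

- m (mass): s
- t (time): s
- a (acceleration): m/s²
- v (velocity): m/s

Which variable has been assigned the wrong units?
m

The variable m (mass) should have units kg, not s.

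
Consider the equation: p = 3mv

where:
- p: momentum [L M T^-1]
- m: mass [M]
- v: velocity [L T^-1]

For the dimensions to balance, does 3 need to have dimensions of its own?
No

p has dimensions [L M T^-1] and mv already has dimensions [L M T^-1], so the equation balances without 3 contributing any dimensions. 3 is a pure (dimensionless) number; changing or removing it would not affect dimensional consistency.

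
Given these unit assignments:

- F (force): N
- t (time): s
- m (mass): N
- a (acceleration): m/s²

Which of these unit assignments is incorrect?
m

The variable m (mass) should have units kg, not N.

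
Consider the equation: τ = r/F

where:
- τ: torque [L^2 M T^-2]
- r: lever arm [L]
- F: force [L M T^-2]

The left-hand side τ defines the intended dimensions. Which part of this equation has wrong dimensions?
The right-hand side term r/F

τ has dimensions [L^2 M T^-2], but r/F has dimensions [M^-1 T^2], so the term r/F is dimensionally wrong for τ.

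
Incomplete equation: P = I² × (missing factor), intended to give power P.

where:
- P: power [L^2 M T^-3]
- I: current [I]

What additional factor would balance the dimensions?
R (resistance), dimensions [I^-2 L^2 M T^-3]

P has dimensions [L^2 M T^-3] and I² has dimensions [I^2].
The missing factor must have dimensions [L^2 M T^-3] / [I^2] = [I^-2 L^2 M T^-3], i.e. resistance (R).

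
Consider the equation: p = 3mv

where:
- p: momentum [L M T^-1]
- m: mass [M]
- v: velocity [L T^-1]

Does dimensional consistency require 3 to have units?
No

p has dimensions [L M T^-1] and mv already has dimensions [L M T^-1], so the equation balances without 3 contributing any dimensions. 3 is a pure (dimensionless) number; changing or removing it would not affect dimensional consistency.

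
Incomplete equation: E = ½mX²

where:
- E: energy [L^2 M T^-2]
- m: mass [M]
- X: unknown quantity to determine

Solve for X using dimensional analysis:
X = v (velocity), dimensions [L T^-1]

E has dimensions [L^2 M T^-2]; the rest of the RHS (½m) has dimensions [M].
So X² must have dimensions [L^2 T^-2], i.e. X has dimensions [L T^-1] — X = v (velocity).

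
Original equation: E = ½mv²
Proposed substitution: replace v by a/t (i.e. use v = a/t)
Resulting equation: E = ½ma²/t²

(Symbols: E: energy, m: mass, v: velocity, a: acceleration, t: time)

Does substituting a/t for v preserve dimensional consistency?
No

[v] = [L T^-1] and [a/t] = [L T^-3]. These differ, so the substitution replaces a quantity by one of different dimensions and the result E = ½ma²/t² has LHS [L^2 M T^-2] vs RHS [L^2 M T^-6] — inconsistent.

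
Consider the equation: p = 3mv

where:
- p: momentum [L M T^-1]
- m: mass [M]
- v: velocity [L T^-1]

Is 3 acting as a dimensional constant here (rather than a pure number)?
No

p has dimensions [L M T^-1] and mv already has dimensions [L M T^-1], so the equation balances without 3 contributing any dimensions. 3 is a pure (dimensionless) number; changing or removing it would not affect dimensional consistency.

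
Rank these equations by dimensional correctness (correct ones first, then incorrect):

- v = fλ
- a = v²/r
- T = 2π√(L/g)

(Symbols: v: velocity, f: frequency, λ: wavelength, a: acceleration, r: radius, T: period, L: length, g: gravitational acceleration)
Dimensionally correct: v = fλ, a = v²/r, T = 2π√(L/g)
Dimensionally incorrect: none
Ordered (correct first, then incorrect): v = fλ, a = v²/r, T = 2π√(L/g)

- v = fλ: LHS [L T^-1], RHS [L T^-1] → correct ✓
- a = v²/r: LHS [L T^-2], RHS [L T^-2] → correct ✓
- T = 2π√(L/g): LHS [T], RHS [T] → correct ✓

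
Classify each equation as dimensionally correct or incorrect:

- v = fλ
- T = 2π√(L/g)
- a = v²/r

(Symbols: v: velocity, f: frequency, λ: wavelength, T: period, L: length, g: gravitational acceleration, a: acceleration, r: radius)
Dimensionally correct: v = fλ, T = 2π√(L/g), a = v²/r
Dimensionally incorrect: none
Ordered (correct first, then incorrect): v = fλ, T = 2π√(L/g), a = v²/r

- v = fλ: LHS [L T^-1], RHS [L T^-1] → correct ✓
- T = 2π√(L/g): LHS [T], RHS [T] → correct ✓
- a = v²/r: LHS [L T^-2], RHS [L T^-2] → correct ✓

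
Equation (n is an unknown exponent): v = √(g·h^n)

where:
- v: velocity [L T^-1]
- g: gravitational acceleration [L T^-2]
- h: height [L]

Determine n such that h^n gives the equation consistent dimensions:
n = 1

v has dimensions [L T^-1]; h has dimensions [L].
With n = 1: √(g·h^1) has dimensions [L T^-1], matching the LHS ✓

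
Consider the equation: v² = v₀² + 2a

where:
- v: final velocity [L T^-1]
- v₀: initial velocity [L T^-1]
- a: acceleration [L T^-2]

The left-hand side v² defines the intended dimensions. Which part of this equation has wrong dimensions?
The term 2a

Checking each RHS term against the LHS:
- v₀²: [L^2 T^-2] — matches v² [L^2 T^-2] ✓
- 2a: [L T^-2] — does NOT match v² [L^2 T^-2] ✗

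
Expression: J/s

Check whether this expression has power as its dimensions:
Yes

The expression J/s has dimensions [L^2 M T^-3], which is exactly power [L^2 M T^-3].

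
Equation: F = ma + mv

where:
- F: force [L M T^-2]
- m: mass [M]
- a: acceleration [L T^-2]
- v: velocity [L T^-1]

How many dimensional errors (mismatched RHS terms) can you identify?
1

LHS F: [L M T^-2]
- ma: [L M T^-2] ✓
- mv: [L M T^-1] ✗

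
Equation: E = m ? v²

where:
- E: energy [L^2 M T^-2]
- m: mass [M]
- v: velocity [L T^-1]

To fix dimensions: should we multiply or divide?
multiplication (×): E = m × v²

E [L^2 M T^-2]; m [M]; v² [L^2 T^-2].
m × v² → [L^2 M T^-2] ✓
m ÷ v² → [L^-2 M T^2] ✗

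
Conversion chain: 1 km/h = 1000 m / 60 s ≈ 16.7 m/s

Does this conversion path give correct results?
The chain is incorrect (it contains an error).

Incorrect: 1 h = 3600 s, not 60 s (1 km/h ≈ 0.278 m/s)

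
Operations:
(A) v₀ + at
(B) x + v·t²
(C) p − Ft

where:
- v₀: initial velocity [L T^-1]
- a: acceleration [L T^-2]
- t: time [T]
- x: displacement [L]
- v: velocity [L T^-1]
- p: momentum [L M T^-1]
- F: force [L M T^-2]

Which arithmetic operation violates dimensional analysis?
(B) x + v·t²

(A) v₀ + at: v₀ [L T^-1] and at [L T^-1] — same dimensions ✓
(B) x + v·t²: x [L] and v·t² [L T] — different dimensions cannot be added/subtracted ✗
(C) p − Ft: p [L M T^-1] and Ft [L M T^-1] — same dimensions ✓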